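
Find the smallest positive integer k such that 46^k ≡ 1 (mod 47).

The order of 46 must divide p − 1 = 46 = 2 · 23.
Divisors: 1, 2, 23, 46.
Check each in increasing order: 46^1 ≡ 46;  46^2 ≡ 1.
Smallest exponent giving 1 is 2.

2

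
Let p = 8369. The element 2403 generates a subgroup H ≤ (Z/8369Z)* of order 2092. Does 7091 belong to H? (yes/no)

7091 ∈ ⟨2403⟩ iff 7091^2092 ≡ 1 (mod 8369), since |⟨2403⟩| = 2092.
7091^2092 mod 8369 = 666.
Since 666 ≠ 1, 7091 does not lie in the subgroup.

no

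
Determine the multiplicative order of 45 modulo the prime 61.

30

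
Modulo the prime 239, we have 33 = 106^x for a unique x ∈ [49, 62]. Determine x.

60

Compute 106^49 mod 239 = 172, then multiply by 106 repeatedly:
  106^49=172  106^50=68  106^51=38  106^52=204  106^53=114
  106^54=134  106^55=103  106^56=163  106^57=70  106^58=11
  106^59=210  106^60=33
Found 33 at exponent 60.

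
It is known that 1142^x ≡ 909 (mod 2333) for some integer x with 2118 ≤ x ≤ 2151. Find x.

2131

Compute 1142^2118 mod 2333 = 2046, then multiply by 1142 repeatedly:
  1142^2118=2046  1142^2119=1199  1142^2120=2120  1142^2121=1719  1142^2122=1045
  1142^2123=1227  1142^2124=1434  1142^2125=2195  1142^2126=1048  1142^2127=2320
  1142^2128=1485  1142^2129=2112  1142^2130=1915  1142^2131=909
Found 909 at exponent 2131.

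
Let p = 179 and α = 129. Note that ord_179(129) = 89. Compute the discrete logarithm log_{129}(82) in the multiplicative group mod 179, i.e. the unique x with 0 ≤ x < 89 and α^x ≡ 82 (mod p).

69

Baby-step giant-step with m = ceil(sqrt(89)) = 10.
Baby table (129^j mod 179 for j=0..9):
  0:1  1:129  2:173  3:121  4:36  5:169  6:142  7:60
  8:43  9:177
Giant step factor: 129^(-10) ≡ 145 (mod 179).
Scan 82·145^i mod 179 for i = 0, 1, …:
  i=0: 82   i=1: 76   i=2: 101   i=3: 146
  i=4: 48   i=5: 158   i=6: 177
Match at i=6, j=9: x = 6·10 + 9 = 69.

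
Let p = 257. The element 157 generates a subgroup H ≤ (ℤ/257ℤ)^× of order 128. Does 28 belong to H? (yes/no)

no

28 ∈ ⟨157⟩ iff 28^128 ≡ 1 (mod 257), since |⟨157⟩| = 128.
28^128 mod 257 = 256.
Since 256 ≠ 1, 28 does not lie in the subgroup.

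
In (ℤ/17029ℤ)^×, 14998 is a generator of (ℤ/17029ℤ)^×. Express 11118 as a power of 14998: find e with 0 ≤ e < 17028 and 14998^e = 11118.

Baby-step giant-step with m = ceil(sqrt(17028)) = 131.
Baby table (14998^j mod 17029 for j=0..130):
  0:1  1:14998  2:3943  3:12426  4:16801  5:3285  6:3533  7:10715
  8:897  9:296  10:11868  11:9156  12:16861  13:628  14:1707  15:6999
  16:4246  17:10077  18:2471  19:4954  20:2565  21:1359  22:15598  23:11431
  24:11195  25:13699  26:2717  27:16198  28:1890  29:9964  30:10597  31:2149
  32:11834  33:10094  34:2002  35:3869  36:9459  37:14512  38:3327  39:3376
  40:6031  41:11919  42:7749  43:13606  44:4281  45:7108  46:4244  47:14139
  48:11614  49:14160  50:3021  51:11818  52:8532  53:7030  54:9401  55:13107
  56:13039  57:14915  58:2226  59:8708  60:7183  61:5180  62:3342  63:6969
  64:14089  65:10990  66:4329  67:11794  68:6189  69:14572  70:670  71:1550
  72:2315  73:15268  74:501  75:4209  76:79  77:9841  78:4975  79:11001
  80:16046  81:4080  82:6643  83:12064  84:2747  85:6355  86:977  87:8106
  88:3757  89:15554  90:15650  91:7993  92:11883  93:12749  94:7890  95:16728
  96:15316  97:5187  98:6154  99:512  100:15926  101:9394  102:10295  103:2467
  104:13078  105:3822  106:2742  107:16510  108:15320  109:14092  110:4897  111:16158
  112:15014  113:5505  114:7398  115:11269  116:16666  117:5006  118:16156  119:2047
  120:14648  121:16604  122:11725  123:10096  124:14969  125:11755  126:253  127:14056
  128:9897  129:10442  130:10432
Giant step factor: 14998^(-131) ≡ 4134 (mod 17029).
Scan 11118·4134^i mod 17029 for i = 0, 1, …:
  i=0: 11118   i=1: 541   i=2: 5695   i=3: 9052
  i=4: 8255   i=5: 54   i=6: 1859   i=7: 5027
  i=8: 6238   i=9: 5986     …   i=104: 15533
  i=105: 14092
Match at i=105, j=109: e = 105·131 + 109 = 13864.

13864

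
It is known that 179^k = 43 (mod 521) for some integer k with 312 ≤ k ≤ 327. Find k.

325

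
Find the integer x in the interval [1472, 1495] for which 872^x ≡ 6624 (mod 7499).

1486

Compute 872^1472 mod 7499 = 6064, then multiply by 872 repeatedly:
  872^1472=6064  872^1473=1013  872^1474=5953  872^1475=1708  872^1476=4574
  872^1477=6559  872^1478=5210  872^1479=6225  872^1480=6423  872^1481=6602
  872^1482=5211  872^1483=7097  872^1484=1909  872^1485=7369  872^1486=6624
Found 6624 at exponent 1486.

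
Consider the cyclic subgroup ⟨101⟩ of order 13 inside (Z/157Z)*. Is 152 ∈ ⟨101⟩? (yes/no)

no

⟨101⟩ has order 13; its elements mod 157 are {1, 14, 16, 39, 46, 67, 75, 93, 99, 101, 108, 130, 153}.
152 is not in this set.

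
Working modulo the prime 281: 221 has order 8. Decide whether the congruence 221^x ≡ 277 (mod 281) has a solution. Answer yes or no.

no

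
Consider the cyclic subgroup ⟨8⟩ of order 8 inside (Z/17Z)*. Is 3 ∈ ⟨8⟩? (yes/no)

no

⟨8⟩ has order 8; its elements mod 17 are {1, 2, 4, 8, 9, 13, 15, 16}.
3 is not in this set.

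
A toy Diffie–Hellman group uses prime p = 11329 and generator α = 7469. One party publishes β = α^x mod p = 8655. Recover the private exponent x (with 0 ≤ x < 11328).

4419

Baby-step giant-step with m = ceil(sqrt(11328)) = 107.
Baby table (7469^j mod 11329 for j=0..106):
  0:1  1:7469  2:1965  3:5530  4:9365  5:1939  6:3929  7:3591
  8:5436  9:9677  10:9822  11:5243  12:6943  13:4434  14:2879  15:809
  16:4064  17:3625  18:10144  19:8513  20:5249  21:6441  22:4895  23:2072
  24:354  25:4369  26:4541  27:9032  28:7142  29:6666  30:8728  31:2366
  32:9743  33:4300  34:10314  35:9395  36:10758  37:6234  38:10885  39:3161
  40:11202  41:3073  42:11012  43:88  44:190  45:2985  46:10822  47:8432
  48:697  49:5882  50:10125  51:2550  52:1901  53:3332  54:8224  55:10547
  56:5006  57:4114  58:3218  59:6433  60:1788  61:9010  62:1430  63:8752
  64:358  65:258  66:1072  67:8494  68:10615  69:3093  70:1786  71:5401
  72:8829  73:9021  74:4286  75:7709  76:4543  77:1312  78:11072  79:6397
  80:4800  81:6244  82:6272  83:153  84:9857  85:6091  86:7744  87:5391
  88:2113  89:700  90:5631  91:4691  92:7811  93:7338  94:9149  95:8682
  96:9991  97:9985  98:10487  99:10026  100:10833  101:11288  102:10983  103:10067
  104:11179  105:1221  106:11133
Giant step factor: 7469^(-107) ≡ 6812 (mod 11329).
Scan 8655·6812^i mod 11329 for i = 0, 1, …:
  i=0: 8655   i=1: 1744   i=2: 7336   i=3: 613
  i=4: 6684   i=5: 157   i=6: 4558   i=7: 7636
  i=8: 4993   i=9: 2658     …   i=40: 6875
  i=41: 9743
Match at i=41, j=32: x = 41·107 + 32 = 4419.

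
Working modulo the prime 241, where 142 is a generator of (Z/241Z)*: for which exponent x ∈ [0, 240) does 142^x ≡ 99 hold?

Baby-step giant-step with m = ceil(sqrt(240)) = 16.
Baby table (142^j mod 241 for j=0..15):
  0:1  1:142  2:161  3:208  4:134  5:230  6:125  7:157
  8:122  9:213  10:121  11:71  12:201  13:104  14:67  15:115
Giant step factor: 142^(-16) ≡ 54 (mod 241).
Scan 99·54^i mod 241 for i = 0, 1, …:
  i=0: 99   i=1: 44   i=2: 207   i=3: 92
  i=4: 148   i=5: 39   i=6: 178   i=7: 213
Match at i=7, j=9: x = 7·16 + 9 = 121.

121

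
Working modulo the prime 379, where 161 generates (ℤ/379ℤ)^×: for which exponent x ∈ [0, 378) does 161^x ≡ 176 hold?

Baby-step giant-step with m = ceil(sqrt(378)) = 20.
Baby table (161^j mod 379 for j=0..19):
  0:1  1:161  2:149  3:112  4:219  5:12  6:37  7:272
  8:207  9:354  10:144  11:65  12:232  13:210  14:79  15:212
  16:22  17:131  18:246  19:190
Giant step factor: 161^(-20) ≡ 226 (mod 379).
Scan 176·226^i mod 379 for i = 0, 1, …:
  i=0: 176   i=1: 360   i=2: 254   i=3: 175
  i=4: 134   i=5: 343   i=6: 202   i=7: 172
  i=8: 214   i=9: 231     …   i=15: 123
  i=16: 131
Match at i=16, j=17: x = 16·20 + 17 = 337.

337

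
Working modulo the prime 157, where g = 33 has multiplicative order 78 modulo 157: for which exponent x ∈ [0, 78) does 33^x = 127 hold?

7

Successive powers of 33 modulo 157:
  33^0=1  33^1=33  33^2=147  33^3=141  33^4=100  33^5=3
  33^6=99  33^7=127
So 33^7 ≡ 127 (mod 157), giving x = 7.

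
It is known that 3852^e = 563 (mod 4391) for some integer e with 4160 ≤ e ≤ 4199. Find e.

4170

Compute 3852^4160 mod 4391 = 1797, then multiply by 3852 repeatedly:
  3852^4160=1797  3852^4161=1828  3852^4162=2683  3852^4163=2893  3852^4164=3869
  3852^4165=334  3852^4166=5  3852^4167=1696  3852^4168=3575  3852^4169=724
  3852^4170=563
Found 563 at exponent 4170.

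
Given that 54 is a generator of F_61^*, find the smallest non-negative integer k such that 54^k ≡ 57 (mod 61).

Successive powers of 54 modulo 61:
  54^0=1  54^1=54  54^2=49  54^3=23  54^4=22  54^5=29
  54^6=41  54^7=18  54^8=57
So 54^8 ≡ 57 (mod 61), giving k = 8.

8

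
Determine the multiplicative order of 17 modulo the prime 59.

29

The order of 17 must divide p − 1 = 58 = 2 · 29.
Divisors: 1, 2, 29, 58.
Check each in increasing order: 17^1 ≡ 17;  17^2 ≡ 53;  17^29 ≡ 1.
Smallest exponent giving 1 is 29.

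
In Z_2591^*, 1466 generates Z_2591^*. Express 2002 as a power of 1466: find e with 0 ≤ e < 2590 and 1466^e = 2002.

227

Baby-step giant-step with m = ceil(sqrt(2590)) = 51.
Baby table (1466^j mod 2591 for j=0..50):
  0:1  1:1466  2:1217  3:1514  4:1628  5:337  6:1752  7:751
  8:2382  9:1935  10:2156  11:2267  12:1760  13:2115  14:1754  15:1092
  16:2225  17:2372  18:230  19:350  20:82  21:1026  22:1336  23:2371
  24:1355  25:1724  26:1159  27:1989  28:999  29:619  30:604  31:1933
  32:1815  33:2424  34:1323  35:1450  36:1080  37:179  38:723  39:199
  40:1542  41:1220  42:730  43:97  44:2288  45:1454  46:1762  47:2456
  48:1597  49:1529  50:299
Giant step factor: 1466^(-51) ≡ 2386 (mod 2591).
Scan 2002·2386^i mod 2591 for i = 0, 1, …:
  i=0: 2002   i=1: 1559   i=2: 1689   i=3: 949
  i=4: 2371
Match at i=4, j=23: e = 4·51 + 23 = 227.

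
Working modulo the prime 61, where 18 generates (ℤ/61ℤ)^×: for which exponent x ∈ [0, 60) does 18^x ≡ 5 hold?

34

Baby-step giant-step with m = ceil(sqrt(60)) = 8.
Baby table (18^j mod 61 for j=0..7):
  0:1  1:18  2:19  3:37  4:56  5:32  6:27  7:59
Giant step factor: 18^(-8) ≡ 22 (mod 61).
Scan 5·22^i mod 61 for i = 0, 1, …:
  i=0: 5   i=1: 49   i=2: 41   i=3: 48
  i=4: 19
Match at i=4, j=2: x = 4·8 + 2 = 34.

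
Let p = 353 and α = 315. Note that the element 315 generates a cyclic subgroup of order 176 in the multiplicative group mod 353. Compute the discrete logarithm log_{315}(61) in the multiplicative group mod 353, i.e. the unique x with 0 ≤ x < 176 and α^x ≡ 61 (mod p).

Baby-step giant-step with m = ceil(sqrt(176)) = 14.
Baby table (315^j mod 353 for j=0..13):
  0:1  1:315  2:32  3:196  4:318  5:271  6:292  7:200
  8:166  9:46  10:17  11:60  12:191  13:155
Giant step factor: 315^(-14) ≡ 194 (mod 353).
Scan 61·194^i mod 353 for i = 0, 1, …:
  i=0: 61   i=1: 185   i=2: 237   i=3: 88
  i=4: 128   i=5: 122   i=6: 17
Match at i=6, j=10: x = 6·14 + 10 = 94.

94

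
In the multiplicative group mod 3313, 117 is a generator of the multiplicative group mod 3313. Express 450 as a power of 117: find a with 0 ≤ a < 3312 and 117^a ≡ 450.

414

Baby-step giant-step with m = ceil(sqrt(3312)) = 58.
Baby table (117^j mod 3313 for j=0..57):
  0:1  1:117  2:437  3:1434  4:2128  5:501  6:2296  7:279
  8:2826  9:2655  10:2526  11:685  12:633  13:1175  14:1642  15:3273
  16:1946  17:2398  18:2274  19:1018  20:3151  21:924  22:2092  23:2915
  24:3129  25:1663  26:2417  27:1184  28:2695  29:580  30:1600  31:1672
  32:157  33:1804  34:2349  35:3167  36:2796  37:2458  38:2668  39:734
  40:3053  41:2710  42:2335  43:1529  44:3304  45:2260  46:2693  47:346
  48:726  49:2117  50:2527  51:802  52:1070  53:2609  54:457  55:461
  56:929  57:2677
Giant step factor: 117^(-58) ≡ 1574 (mod 3313).
Scan 450·1574^i mod 3313 for i = 0, 1, …:
  i=0: 450   i=1: 2631   i=2: 3257   i=3: 1307
  i=4: 3158   i=5: 1192   i=6: 1050   i=7: 2826
Match at i=7, j=8: a = 7·58 + 8 = 414.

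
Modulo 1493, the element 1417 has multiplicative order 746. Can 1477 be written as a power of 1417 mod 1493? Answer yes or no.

yes

1477 ∈ ⟨1417⟩ iff 1477^746 ≡ 1 (mod 1493), since |⟨1417⟩| = 746.
1477^746 mod 1493 = 1.
Since 1 = 1, 1477 lies in the subgroup.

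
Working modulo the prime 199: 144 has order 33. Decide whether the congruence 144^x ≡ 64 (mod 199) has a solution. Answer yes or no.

yes

64 ∈ ⟨144⟩ iff 64^33 ≡ 1 (mod 199), since |⟨144⟩| = 33.
64^33 mod 199 = 1.
Since 1 = 1, 64 lies in the subgroup.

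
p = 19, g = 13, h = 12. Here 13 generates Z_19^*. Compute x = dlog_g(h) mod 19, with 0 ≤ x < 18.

3

Successive powers of 13 modulo 19:
  13^0=1  13^1=13  13^2=17  13^3=12
So 13^3 ≡ 12 (mod 19), giving x = 3.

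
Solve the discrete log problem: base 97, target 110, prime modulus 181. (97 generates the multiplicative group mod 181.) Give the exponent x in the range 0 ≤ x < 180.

Baby-step giant-step with m = ceil(sqrt(180)) = 14.
Baby table (97^j mod 181 for j=0..13):
  0:1  1:97  2:178  3:71  4:9  5:149  6:154  7:96
  8:81  9:74  10:119  11:140  12:5  13:123
Giant step factor: 97^(-14) ≡ 12 (mod 181).
Scan 110·12^i mod 181 for i = 0, 1, …:
  i=0: 110   i=1: 53   i=2: 93   i=3: 30
  i=4: 179   i=5: 157   i=6: 74
Match at i=6, j=9: x = 6·14 + 9 = 93.

93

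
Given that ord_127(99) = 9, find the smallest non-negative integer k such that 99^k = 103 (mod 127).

4

Successive powers of 99 modulo 127:
  99^0=1  99^1=99  99^2=22  99^3=19  99^4=103
So 99^4 ≡ 103 (mod 127), giving k = 4.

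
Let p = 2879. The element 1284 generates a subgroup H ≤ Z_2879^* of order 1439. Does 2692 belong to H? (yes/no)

yes

2692 ∈ ⟨1284⟩ iff 2692^1439 ≡ 1 (mod 2879), since |⟨1284⟩| = 1439.
2692^1439 mod 2879 = 1.
Since 1 = 1, 2692 lies in the subgroup.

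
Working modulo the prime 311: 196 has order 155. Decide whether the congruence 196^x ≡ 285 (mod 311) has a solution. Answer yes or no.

no

285 ∈ ⟨196⟩ iff 285^155 ≡ 1 (mod 311), since |⟨196⟩| = 155.
285^155 mod 311 = 310.
Since 310 ≠ 1, 285 does not lie in the subgroup.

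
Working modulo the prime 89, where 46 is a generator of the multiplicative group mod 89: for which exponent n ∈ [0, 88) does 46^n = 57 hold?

68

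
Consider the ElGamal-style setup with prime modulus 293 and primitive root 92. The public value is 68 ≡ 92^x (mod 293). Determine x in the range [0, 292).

Baby-step giant-step with m = ceil(sqrt(292)) = 18.
Baby table (92^j mod 293 for j=0..17):
  0:1  1:92  2:260  3:187  4:210  5:275  6:102  7:8
  8:150  9:29  10:31  11:215  12:149  13:230  14:64  15:28
  16:232  17:248
Giant step factor: 92^(-18) ≡ 239 (mod 293).
Scan 68·239^i mod 293 for i = 0, 1, …:
  i=0: 68   i=1: 137   i=2: 220   i=3: 133
  i=4: 143   i=5: 189   i=6: 49   i=7: 284
  i=8: 193   i=9: 126   i=10: 228   i=11: 287
  i=12: 31
Match at i=12, j=10: x = 12·18 + 10 = 226.

226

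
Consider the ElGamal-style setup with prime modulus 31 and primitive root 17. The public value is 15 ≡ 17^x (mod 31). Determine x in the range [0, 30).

3

Successive powers of 17 modulo 31:
  17^0=1  17^1=17  17^2=10  17^3=15
So 17^3 ≡ 15 (mod 31), giving x = 3.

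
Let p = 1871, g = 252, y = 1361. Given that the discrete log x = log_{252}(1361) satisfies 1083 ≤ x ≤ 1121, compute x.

Compute 252^1083 mod 1871 = 492, then multiply by 252 repeatedly:
  252^1083=492  252^1084=498  252^1085=139  252^1086=1350  252^1087=1549
  252^1088=1180  252^1089=1742  252^1090=1170  252^1091=1093  252^1092=399
  252^1093=1385  252^1094=1014  252^1095=1072  252^1096=720  252^1097=1824
  252^1098=1253  252^1099=1428  252^1100=624  252^1101=84  252^1102=587
  252^1103=115  252^1104=915  252^1105=447  252^1106=384  252^1107=1347
  252^1108=793  252^1109=1510  252^1110=707  252^1111=419  252^1112=812
  252^1113=685  252^1114=488  252^1115=1361
Found 1361 at exponent 1115.

1115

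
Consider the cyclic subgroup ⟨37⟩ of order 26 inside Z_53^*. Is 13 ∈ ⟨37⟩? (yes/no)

yes

13 ∈ ⟨37⟩ iff 13^26 ≡ 1 (mod 53), since |⟨37⟩| = 26.
13^26 mod 53 = 1.
Since 1 = 1, 13 lies in the subgroup.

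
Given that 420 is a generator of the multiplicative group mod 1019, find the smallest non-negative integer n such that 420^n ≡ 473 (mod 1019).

Baby-step giant-step with m = ceil(sqrt(1018)) = 32.
Baby table (420^j mod 1019 for j=0..31):
  0:1  1:420  2:113  3:586  4:541  5:1002  6:1012  7:117
  8:228  9:993  10:289  11:119  12:49  13:200  14:442  15:182
  16:15  17:186  18:676  19:638  20:982  21:764  22:914  23:736
  24:363  25:629  26:259  27:766  28:735  29:962  30:516  31:692
Giant step factor: 420^(-32) ≡ 548 (mod 1019).
Scan 473·548^i mod 1019 for i = 0, 1, …:
  i=0: 473   i=1: 378   i=2: 287   i=3: 350
  i=4: 228
Match at i=4, j=8: n = 4·32 + 8 = 136.

136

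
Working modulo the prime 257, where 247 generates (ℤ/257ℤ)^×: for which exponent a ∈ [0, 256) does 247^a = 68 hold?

104

Baby-step giant-step with m = ceil(sqrt(256)) = 16.
Baby table (247^j mod 257 for j=0..15):
  0:1  1:247  2:100  3:28  4:234  5:230  6:13  7:127
  8:15  9:107  10:215  11:163  12:169  13:109  14:195  15:106
Giant step factor: 247^(-16) ≡ 8 (mod 257).
Scan 68·8^i mod 257 for i = 0, 1, …:
  i=0: 68   i=1: 30   i=2: 240   i=3: 121
  i=4: 197   i=5: 34   i=6: 15
Match at i=6, j=8: a = 6·16 + 8 = 104.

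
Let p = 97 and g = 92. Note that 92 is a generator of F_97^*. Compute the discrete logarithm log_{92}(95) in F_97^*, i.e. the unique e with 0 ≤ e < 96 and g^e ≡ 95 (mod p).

Baby-step giant-step with m = ceil(sqrt(96)) = 10.
Baby table (92^j mod 97 for j=0..9):
  0:1  1:92  2:25  3:69  4:43  5:76  6:8  7:57
  8:6  9:67
Giant step factor: 92^(-10) ≡ 11 (mod 97).
Scan 95·11^i mod 97 for i = 0, 1, …:
  i=0: 95   i=1: 75   i=2: 49   i=3: 54
  i=4: 12   i=5: 35   i=6: 94   i=7: 64
  i=8: 25
Match at i=8, j=2: e = 8·10 + 2 = 82.

82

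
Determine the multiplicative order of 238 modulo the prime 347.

346

The order of 238 must divide p − 1 = 346 = 2 · 173.
Divisors: 1, 2, 173, 346.
Check each in increasing order: 238^1 ≡ 238;  238^2 ≡ 83;  238^173 ≡ 346;  238^346 ≡ 1.
Smallest exponent giving 1 is 346.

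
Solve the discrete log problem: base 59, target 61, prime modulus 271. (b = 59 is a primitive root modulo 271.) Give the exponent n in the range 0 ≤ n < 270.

112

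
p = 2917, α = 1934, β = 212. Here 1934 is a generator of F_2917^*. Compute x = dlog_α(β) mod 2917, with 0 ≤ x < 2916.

Baby-step giant-step with m = ceil(sqrt(2916)) = 54.
Baby table (1934^j mod 2917 for j=0..53):
  0:1  1:1934  2:762  3:623  4:161  5:2172  6:168  7:1125
  8:2585  9:2569  10:795  11:271  12:1971  13:2312  14:2564  15:2793
  16:2295  17:1773  18:1507  19:455  20:1953  21:2504  22:516  23:330
  24:2314  25:598  26:1400  27:624  28:2095  29:17  30:791  31:1286
  32:1840  33:2737  34:1920  35:2856  36:1623  37:190  38:2835  39:1847
  40:1690  41:1420  42:1383  43:2750  44:809  45:1094  46:971  47:2283
  48:1901  49:1114  50:1730  51:21  52:2693  53:1417
Giant step factor: 1934^(-54) ≡ 1777 (mod 2917).
Scan 212·1777^i mod 2917 for i = 0, 1, …:
  i=0: 212   i=1: 431   i=2: 1633   i=3: 2343
  i=4: 952   i=5: 2761   i=6: 2820   i=7: 2651
  i=8: 2789   i=9: 70     …   i=50: 611
  i=51: 623
Match at i=51, j=3: x = 51·54 + 3 = 2757.

2757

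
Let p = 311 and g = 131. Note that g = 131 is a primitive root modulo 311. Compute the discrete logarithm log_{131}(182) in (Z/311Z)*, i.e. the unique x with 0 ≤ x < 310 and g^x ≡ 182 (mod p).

Baby-step giant-step with m = ceil(sqrt(310)) = 18.
Baby table (131^j mod 311 for j=0..17):
  0:1  1:131  2:56  3:183  4:26  5:296  6:212  7:93
  8:54  9:232  10:225  11:241  12:160  13:123  14:252  15:46
  16:117  17:88
Giant step factor: 131^(-18) ≡ 237 (mod 311).
Scan 182·237^i mod 311 for i = 0, 1, …:
  i=0: 182   i=1: 216   i=2: 188   i=3: 83
  i=4: 78   i=5: 137   i=6: 125   i=7: 80
  i=8: 300   i=9: 192   i=10: 98   i=11: 212
Match at i=11, j=6: x = 11·18 + 6 = 204.

204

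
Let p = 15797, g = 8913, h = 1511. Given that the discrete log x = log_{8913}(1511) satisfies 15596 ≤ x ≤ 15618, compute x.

Compute 8913^15596 mod 15797 = 10206, then multiply by 8913 repeatedly:
  8913^15596=10206  8913^15597=6952  8913^15598=7342  8913^15599=8072  8913^15600=6198
  8913^15601=665  8913^15602=3270  8913^15603=45  8913^15604=6160  8913^15605=9505
  8913^15606=14551  8913^15607=15490  8913^15608=12387  8913^15609=98  8913^15610=4639
  8913^15611=6658  8913^15612=9222  8913^15613=3895  8913^15614=10126  8913^15615=4777
  8913^15616=4486  8913^15617=1511
Found 1511 at exponent 15617.

15617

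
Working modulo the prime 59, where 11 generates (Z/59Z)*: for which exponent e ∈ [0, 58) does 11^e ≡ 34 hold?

Baby-step giant-step with m = ceil(sqrt(58)) = 8.
Baby table (11^j mod 59 for j=0..7):
  0:1  1:11  2:3  3:33  4:9  5:40  6:27  7:2
Giant step factor: 11^(-8) ≡ 51 (mod 59).
Scan 34·51^i mod 59 for i = 0, 1, …:
  i=0: 34   i=1: 23   i=2: 52   i=3: 56
  i=4: 24   i=5: 44   i=6: 2
Match at i=6, j=7: e = 6·8 + 7 = 55.

55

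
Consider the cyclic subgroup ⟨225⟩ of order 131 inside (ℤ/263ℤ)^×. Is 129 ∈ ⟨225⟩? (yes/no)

129 ∈ ⟨225⟩ iff 129^131 ≡ 1 (mod 263), since |⟨225⟩| = 131.
129^131 mod 263 = 1.
Since 1 = 1, 129 lies in the subgroup.

yes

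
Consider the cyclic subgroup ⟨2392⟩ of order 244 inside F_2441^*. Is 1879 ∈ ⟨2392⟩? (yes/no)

no

1879 ∈ ⟨2392⟩ iff 1879^244 ≡ 1 (mod 2441), since |⟨2392⟩| = 244.
1879^244 mod 2441 = 1851.
Since 1851 ≠ 1, 1879 does not lie in the subgroup.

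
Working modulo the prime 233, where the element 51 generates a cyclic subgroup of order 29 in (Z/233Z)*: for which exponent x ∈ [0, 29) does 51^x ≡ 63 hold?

20

Successive powers of 51 modulo 233:
  51^0=1  51^1=51  51^2=38  51^3=74  51^4=46  51^5=16
  51^6=117  51^7=142  51^8=19  51^9=37  51^10=23  51^11=8
  51^12=175  51^13=71  51^14=126  51^15=135  51^16=128  51^17=4
  51^18=204  51^19=152  51^20=63
So 51^20 ≡ 63 (mod 233), giving x = 20.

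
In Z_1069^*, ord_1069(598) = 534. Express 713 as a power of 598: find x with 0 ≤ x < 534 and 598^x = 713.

Baby-step giant-step with m = ceil(sqrt(534)) = 24.
Baby table (598^j mod 1069 for j=0..23):
  0:1  1:598  2:558  3:156  4:285  5:459  6:818  7:631
  8:1050  9:397  10:88  11:243  12:999  13:900  14:493  15:839
  16:361  17:1009  18:466  19:728  20:261  21:4  22:254  23:94
Giant step factor: 598^(-24) ≡ 430 (mod 1069).
Scan 713·430^i mod 1069 for i = 0, 1, …:
  i=0: 713   i=1: 856   i=2: 344   i=3: 398
  i=4: 100   i=5: 240   i=6: 576   i=7: 741
  i=8: 68   i=9: 377     …   i=16: 1044
  i=17: 1009
Match at i=17, j=17: x = 17·24 + 17 = 425.

425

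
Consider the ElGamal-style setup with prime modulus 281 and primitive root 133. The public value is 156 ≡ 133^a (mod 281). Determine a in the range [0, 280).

Baby-step giant-step with m = ceil(sqrt(280)) = 17.
Baby table (133^j mod 281 for j=0..16):
  0:1  1:133  2:267  3:105  4:196  5:216  6:66  7:67
  8:200  9:186  10:10  11:206  12:141  13:207  14:274  15:193
  16:98
Giant step factor: 133^(-17) ≡ 268 (mod 281).
Scan 156·268^i mod 281 for i = 0, 1, …:
  i=0: 156   i=1: 220   i=2: 231   i=3: 88
  i=4: 261   i=5: 260   i=6: 273   i=7: 104
  i=8: 53   i=9: 154   i=10: 246   i=11: 174
  i=12: 267
Match at i=12, j=2: a = 12·17 + 2 = 206.

206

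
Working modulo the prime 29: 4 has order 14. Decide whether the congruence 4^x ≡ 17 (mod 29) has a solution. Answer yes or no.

no

17 ∈ ⟨4⟩ iff 17^14 ≡ 1 (mod 29), since |⟨4⟩| = 14.
17^14 mod 29 = 28.
Since 28 ≠ 1, 17 does not lie in the subgroup.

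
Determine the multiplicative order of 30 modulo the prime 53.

4

The order of 30 must divide p − 1 = 52 = 2^2 · 13.
Divisors: 1, 2, 4, 13, 26, 52.
Check each in increasing order: 30^1 ≡ 30;  30^2 ≡ 52;  30^4 ≡ 1.
Smallest exponent giving 1 is 4.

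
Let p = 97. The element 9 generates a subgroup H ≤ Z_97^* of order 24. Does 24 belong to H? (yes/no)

⟨9⟩ has order 24; its elements mod 97 are {1, 4, 6, 9, 16, 22, 24, 33, 35, 36, 43, 47, 50, 54, 61, 62, 64, 73, 75, 81, 88, 91, 93, 96}.
24 is in this set.

yes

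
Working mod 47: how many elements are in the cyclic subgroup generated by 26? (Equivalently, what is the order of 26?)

The order of 26 must divide p − 1 = 46 = 2 · 23.
Divisors: 1, 2, 23, 46.
Check each in increasing order: 26^1 ≡ 26;  26^2 ≡ 18;  26^23 ≡ 46;  26^46 ≡ 1.
Smallest exponent giving 1 is 46.

46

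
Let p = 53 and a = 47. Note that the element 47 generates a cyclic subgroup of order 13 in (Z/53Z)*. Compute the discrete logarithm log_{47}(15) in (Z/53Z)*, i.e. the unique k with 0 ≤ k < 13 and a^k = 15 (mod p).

5

Successive powers of 47 modulo 53:
  47^0=1  47^1=47  47^2=36  47^3=49  47^4=24  47^5=15
So 47^5 ≡ 15 (mod 53), giving k = 5.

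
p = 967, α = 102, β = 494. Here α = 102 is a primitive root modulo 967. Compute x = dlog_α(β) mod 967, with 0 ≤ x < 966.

952

Baby-step giant-step with m = ceil(sqrt(966)) = 32.
Baby table (102^j mod 967 for j=0..31):
  0:1  1:102  2:734  3:409  4:137  5:436  6:957  7:914
  8:396  9:745  10:564  11:475  12:100  13:530  14:875  15:286
  16:162  17:85  18:934  19:502  20:920  21:41  22:314  23:117
  24:330  25:782  26:470  27:557  28:728  29:764  30:568  31:883
Giant step factor: 102^(-32) ≡ 659 (mod 967).
Scan 494·659^i mod 967 for i = 0, 1, …:
  i=0: 494   i=1: 634   i=2: 62   i=3: 244
  i=4: 274   i=5: 704   i=6: 743   i=7: 335
  i=8: 289   i=9: 919     …   i=28: 68
  i=29: 330
Match at i=29, j=24: x = 29·32 + 24 = 952.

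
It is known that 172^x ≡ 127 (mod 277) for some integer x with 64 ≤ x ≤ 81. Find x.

Compute 172^64 mod 277 = 241, then multiply by 172 repeatedly:
  172^64=241  172^65=179  172^66=41  172^67=127
Found 127 at exponent 67.

67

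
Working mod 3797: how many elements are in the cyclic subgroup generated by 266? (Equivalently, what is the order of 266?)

949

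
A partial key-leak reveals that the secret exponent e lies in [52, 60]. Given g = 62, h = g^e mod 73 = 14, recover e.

59

Compute 62^52 mod 73 = 69, then multiply by 62 repeatedly:
  62^52=69  62^53=44  62^54=27  62^55=68  62^56=55
  62^57=52  62^58=12  62^59=14
Found 14 at exponent 59.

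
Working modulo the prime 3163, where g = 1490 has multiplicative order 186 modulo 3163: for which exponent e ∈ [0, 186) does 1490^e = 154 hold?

Baby-step giant-step with m = ceil(sqrt(186)) = 14.
Baby table (1490^j mod 3163 for j=0..13):
  0:1  1:1490  2:2837  3:1362  4:1897  5:1971  6:1526  7:2706
  8:2278  9:321  10:677  11:2896  12:708  13:1641
Giant step factor: 1490^(-14) ≡ 1008 (mod 3163).
Scan 154·1008^i mod 3163 for i = 0, 1, …:
  i=0: 154   i=1: 245   i=2: 246   i=3: 1254
  i=4: 1995   i=5: 2455   i=6: 1174   i=7: 430
  i=8: 109   i=9: 2330   i=10: 1694   i=11: 2695
  i=12: 2706
Match at i=12, j=7: e = 12·14 + 7 = 175.

175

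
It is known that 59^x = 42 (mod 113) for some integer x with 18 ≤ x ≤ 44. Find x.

35

Compute 59^18 mod 113 = 52, then multiply by 59 repeatedly:
  59^18=52  59^19=17  59^20=99  59^21=78  59^22=82
  59^23=92  59^24=4  59^25=10  59^26=25  59^27=6
  59^28=15  59^29=94  59^30=9  59^31=79  59^32=28
  59^33=70  59^34=62  59^35=42
Found 42 at exponent 35.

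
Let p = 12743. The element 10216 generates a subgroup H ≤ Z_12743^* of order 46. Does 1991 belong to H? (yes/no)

1991 ∈ ⟨10216⟩ iff 1991^46 ≡ 1 (mod 12743), since |⟨10216⟩| = 46.
1991^46 mod 12743 = 3596.
Since 3596 ≠ 1, 1991 does not lie in the subgroup.

no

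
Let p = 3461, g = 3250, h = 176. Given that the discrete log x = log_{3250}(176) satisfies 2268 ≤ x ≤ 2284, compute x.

2277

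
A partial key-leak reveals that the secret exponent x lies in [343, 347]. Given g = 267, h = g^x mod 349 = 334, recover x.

Compute 267^343 mod 349 = 342, then multiply by 267 repeatedly:
  267^343=342  267^344=225  267^345=47  267^346=334
Found 334 at exponent 346.

346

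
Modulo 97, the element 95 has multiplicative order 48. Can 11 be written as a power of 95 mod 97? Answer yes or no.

11 ∈ ⟨95⟩ iff 11^48 ≡ 1 (mod 97), since |⟨95⟩| = 48.
11^48 mod 97 = 1.
Since 1 = 1, 11 lies in the subgroup.

yes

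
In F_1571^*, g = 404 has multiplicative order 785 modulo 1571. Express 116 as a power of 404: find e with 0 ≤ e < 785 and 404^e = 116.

295

Baby-step giant-step with m = ceil(sqrt(785)) = 29.
Baby table (404^j mod 1571 for j=0..28):
  0:1  1:404  2:1403  3:1252  4:1517  5:178  6:1217  7:1516
  8:1345  9:1385  10:264  11:1399  12:1207  13:618  14:1454  15:1433
  16:804  17:1190  18:34  19:1168  20:572  21:151  22:1306  23:1339
  24:532  25:1272  26:171  27:1531  28:1121
Giant step factor: 404^(-29) ≡ 1344 (mod 1571).
Scan 116·1344^i mod 1571 for i = 0, 1, …:
  i=0: 116   i=1: 375   i=2: 1280   i=3: 75
  i=4: 256   i=5: 15   i=6: 1308   i=7: 3
  i=8: 890   i=9: 629   i=10: 178
Match at i=10, j=5: e = 10·29 + 5 = 295.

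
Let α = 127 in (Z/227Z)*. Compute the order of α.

The order of 127 must divide p − 1 = 226 = 2 · 113.
Divisors: 1, 2, 113, 226.
Check each in increasing order: 127^1 ≡ 127;  127^2 ≡ 12;  127^113 ≡ 226;  127^226 ≡ 1.
Smallest exponent giving 1 is 226.

226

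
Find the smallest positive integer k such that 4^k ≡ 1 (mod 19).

The order of 4 must divide p − 1 = 18 = 2 · 3^2.
Divisors: 1, 2, 3, 6, 9, 18.
Check each in increasing order: 4^1 ≡ 4;  4^2 ≡ 16;  4^3 ≡ 7;  4^6 ≡ 11;  4^9 ≡ 1.
Smallest exponent giving 1 is 9.

9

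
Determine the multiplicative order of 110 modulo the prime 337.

84

The order of 110 must divide p − 1 = 336 = 2^4 · 3 · 7.
Divisors: 1, 2, 3, 4, 6, 7, 8, 12, 14, 16, 21, 24, 28, 42, 48, 56, 84, 112, 168, 336.
Check each in increasing order: 110^1 ≡ 110;  110^2 ≡ 305;  110^3 ≡ 187;  110^4 ≡ 13;  110^6 ≡ 258;  110^7 ≡ 72;  110^8 ≡ 169;  110^12 ≡ 175;  110^14 ≡ 129;  110^16 ≡ 253;  110^21 ≡ 189;  110^24 ≡ 295;  110^28 ≡ 128;  110^42 ≡ 336;  110^48 ≡ 79;  110^56 ≡ 208;  110^84 ≡ 1.
Smallest exponent giving 1 is 84.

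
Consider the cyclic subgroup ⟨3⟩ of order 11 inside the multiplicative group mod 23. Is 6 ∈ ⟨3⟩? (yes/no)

yes

6 ∈ ⟨3⟩ iff 6^11 ≡ 1 (mod 23), since |⟨3⟩| = 11.
6^11 mod 23 = 1.
Since 1 = 1, 6 lies in the subgroup.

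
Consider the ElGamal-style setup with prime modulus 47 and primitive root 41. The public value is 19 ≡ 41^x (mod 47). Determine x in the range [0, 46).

Baby-step giant-step with m = ceil(sqrt(46)) = 7.
Baby table (41^j mod 47 for j=0..6):
  0:1  1:41  2:36  3:19  4:27  5:26  6:32
Giant step factor: 41^(-7) ≡ 35 (mod 47).
Scan 19·35^i mod 47 for i = 0, 1, …:
  i=0: 19
Match at i=0, j=3: x = 0·7 + 3 = 3.

3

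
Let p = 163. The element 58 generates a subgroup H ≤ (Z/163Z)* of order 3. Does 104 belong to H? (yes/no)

⟨58⟩ has order 3; its elements mod 163 are {1, 58, 104}.
104 is in this set.

yes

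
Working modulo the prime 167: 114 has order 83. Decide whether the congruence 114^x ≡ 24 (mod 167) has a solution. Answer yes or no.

yes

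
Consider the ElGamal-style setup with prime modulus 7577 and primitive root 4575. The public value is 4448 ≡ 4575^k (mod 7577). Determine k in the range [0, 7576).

3520

Baby-step giant-step with m = ceil(sqrt(7576)) = 88.
Baby table (4575^j mod 7577 for j=0..87):
  0:1  1:4575  2:2951  3:6188  4:2428  5:218  6:4763  7:6850
  8:278  9:6491  10:2062  11:285  12:631  13:7565  14:5716  15:2473
  16:1514  17:1172  18:4961  19:3460  20:1147  21:4241  22:5455  23:5564
  24:4157  25:5  26:144  27:7178  28:632  29:4563  30:1090  31:1084
  32:3942  33:1390  34:2147  35:2733  36:1425  37:3155  38:7517  39:5849
  40:4788  41:7570  42:5860  43:2074  44:2146  45:5735  46:6051  47:4544
  48:5089  49:5631  50:25  51:720  52:5582  53:3160  54:84  55:5450
  56:5420  57:4556  58:6950  59:3158  60:6088  61:7125  62:621  63:7277
  64:6514  65:1209  66:7542  67:6569  68:2793  69:3153  70:5944  71:7524
  72:7566  73:2714  74:5424  75:125  76:3600  77:5179  78:646  79:420
  80:4519  81:4369  82:49  83:4442  84:636  85:132  86:5317  87:3105
Giant step factor: 4575^(-88) ≡ 5117 (mod 7577).
Scan 4448·5117^i mod 7577 for i = 0, 1, …:
  i=0: 4448   i=1: 6685   i=2: 4567   i=3: 1871
  i=4: 4156   i=5: 5190   i=6: 7422   i=7: 2450
  i=8: 4292   i=9: 4018     …   i=39: 6077
  i=40: 1
Match at i=40, j=0: k = 40·88 + 0 = 3520.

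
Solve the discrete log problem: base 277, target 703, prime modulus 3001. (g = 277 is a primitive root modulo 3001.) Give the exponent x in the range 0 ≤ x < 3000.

Baby-step giant-step with m = ceil(sqrt(3000)) = 55.
Baby table (277^j mod 3001 for j=0..54):
  0:1  1:277  2:1704  3:851  4:1649  5:621  6:960  7:1832
  8:295  9:688  10:1513  11:1962  12:293  13:134  14:1106  15:260
  16:2997  17:1893  18:2187  19:2598  20:2407  21:517  22:2162  23:1675
  24:1821  25:249  26:2951  27:1155  28:1829  29:2465  30:1578  31:1961
  32:16  33:1431  34:255  35:1612  36:2376  37:933  38:355  39:2303
  40:1719  41:2005  42:200  43:1382  44:1687  45:2144  46:2691  47:1159
  48:2937  49:278  50:1981  51:2555  52:2500  53:2270  54:1581
Giant step factor: 277^(-55) ≡ 2441 (mod 3001).
Scan 703·2441^i mod 3001 for i = 0, 1, …:
  i=0: 703   i=1: 2452   i=2: 1338   i=3: 970
  i=4: 2982   i=5: 1637   i=6: 1586   i=7: 136
  i=8: 1866   i=9: 2389     …   i=21: 1977
  i=22: 249
Match at i=22, j=25: x = 22·55 + 25 = 1235.

1235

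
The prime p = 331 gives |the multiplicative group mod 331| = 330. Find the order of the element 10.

110

The order of 10 must divide p − 1 = 330 = 2 · 3 · 5 · 11.
Divisors: 1, 2, 3, 5, 6, 10, 11, 15, 22, 30, 33, 55, 66, 110, 165, 330.
Check each in increasing order: 10^1 ≡ 10;  10^2 ≡ 100;  10^3 ≡ 7;  10^5 ≡ 38;  10^6 ≡ 49;  10^10 ≡ 120;  10^11 ≡ 207;  10^15 ≡ 257;  10^22 ≡ 150;  10^30 ≡ 180;  10^33 ≡ 267;  10^55 ≡ 330;  10^66 ≡ 124;  10^110 ≡ 1.
Smallest exponent giving 1 is 110.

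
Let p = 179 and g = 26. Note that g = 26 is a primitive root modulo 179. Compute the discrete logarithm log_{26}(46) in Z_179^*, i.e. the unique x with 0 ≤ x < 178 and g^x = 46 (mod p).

60

Baby-step giant-step with m = ceil(sqrt(178)) = 14.
Baby table (26^j mod 179 for j=0..13):
  0:1  1:26  2:139  3:34  4:168  5:72  6:82  7:163
  8:121  9:103  10:172  11:176  12:101  13:120
Giant step factor: 26^(-14) ≡ 93 (mod 179).
Scan 46·93^i mod 179 for i = 0, 1, …:
  i=0: 46   i=1: 161   i=2: 116   i=3: 48
  i=4: 168
Match at i=4, j=4: x = 4·14 + 4 = 60.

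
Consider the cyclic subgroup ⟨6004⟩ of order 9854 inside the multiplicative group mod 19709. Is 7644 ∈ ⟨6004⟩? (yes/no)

no

7644 ∈ ⟨6004⟩ iff 7644^9854 ≡ 1 (mod 19709), since |⟨6004⟩| = 9854.
7644^9854 mod 19709 = 19708.
Since 19708 ≠ 1, 7644 does not lie in the subgroup.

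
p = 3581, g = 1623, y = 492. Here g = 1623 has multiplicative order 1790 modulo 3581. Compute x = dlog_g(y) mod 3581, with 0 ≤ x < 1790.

Baby-step giant-step with m = ceil(sqrt(1790)) = 43.
Baby table (1623^j mod 3581 for j=0..42):
  0:1  1:1623  2:2094  3:193  4:1692  5:3070  6:1439  7:685
  8:1645  9:1990  10:3289  11:2357  12:903  13:940  14:114  15:2391
  16:2370  17:516  18:3095  19:2623  20:2901  21:2889  22:1318  23:1257
  24:2522  25:123  26:2674  27:3311  28:2253  29:418  30:1605  31:1528
  32:1892  33:1799  34:1262  35:3475  36:3431  37:58  38:1028  39:3279
  40:451  41:1449  42:2591
Giant step factor: 1623^(-43) ≡ 290 (mod 3581).
Scan 492·290^i mod 3581 for i = 0, 1, …:
  i=0: 492   i=1: 3021   i=2: 2326   i=3: 1312
  i=4: 894   i=5: 1428   i=6: 2305   i=7: 2384
  i=8: 227   i=9: 1372   i=10: 389   i=11: 1799
Match at i=11, j=33: x = 11·43 + 33 = 506.

506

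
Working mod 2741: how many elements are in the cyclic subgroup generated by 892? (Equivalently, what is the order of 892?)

The order of 892 must divide p − 1 = 2740 = 2^2 · 5 · 137.
Divisors: 1, 2, 4, 5, 10, 20, 137, 274, 548, 685, 1370, 2740.
Check each in increasing order: 892^1 ≡ 892;  892^2 ≡ 774;  892^4 ≡ 1538;  892^5 ≡ 1396;  892^10 ≡ 2706;  892^20 ≡ 1225;  892^137 ≡ 1216;  892^274 ≡ 1257;  892^548 ≡ 1233;  892^685 ≡ 1.
Smallest exponent giving 1 is 685.

685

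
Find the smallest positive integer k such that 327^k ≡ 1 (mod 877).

146

The order of 327 must divide p − 1 = 876 = 2^2 · 3 · 73.
Divisors: 1, 2, 3, 4, 6, 12, 73, 146, 219, 292, 438, 876.
Check each in increasing order: 327^1 ≡ 327;  327^2 ≡ 812;  327^3 ≡ 670;  327^4 ≡ 717;  327^6 ≡ 753;  327^12 ≡ 467;  327^73 ≡ 876;  327^146 ≡ 1.
Smallest exponent giving 1 is 146.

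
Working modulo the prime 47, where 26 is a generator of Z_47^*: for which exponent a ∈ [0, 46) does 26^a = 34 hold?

44

Baby-step giant-step with m = ceil(sqrt(46)) = 7.
Baby table (26^j mod 47 for j=0..6):
  0:1  1:26  2:18  3:45  4:42  5:11  6:4
Giant step factor: 26^(-7) ≡ 33 (mod 47).
Scan 34·33^i mod 47 for i = 0, 1, …:
  i=0: 34   i=1: 41   i=2: 37   i=3: 46
  i=4: 14   i=5: 39   i=6: 18
Match at i=6, j=2: a = 6·7 + 2 = 44.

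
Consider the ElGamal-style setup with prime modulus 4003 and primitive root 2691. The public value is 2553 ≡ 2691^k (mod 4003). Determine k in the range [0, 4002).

724

Baby-step giant-step with m = ceil(sqrt(4002)) = 64.
Baby table (2691^j mod 4003 for j=0..63):
  0:1  1:2691  2:54  3:1206  4:2916  5:1076  6:1347  7:2062
  8:684  9:3267  10:909  11:286  12:1050  13:3435  14:658  15:1352
  16:3508  17:954  18:1291  19:3480  20:1663  21:3782  22:1736  23:75
  24:1675  25:47  26:2384  27:2538  28:640  29:950  30:2536  31:3264
  32:842  33:124  34:1435  35:2693  36:1433  37:1314  38:1325  39:2905
  40:3499  41:753  42:805  43:632  44:3440  45:2104  46:1622  47:1532
  48:3525  49:2668  50:2209  51:3967  52:3199  53:2059  54:617  55:3105
  56:1294  57:3547  58:1825  59:3397  60:2478  61:3303  62:1713  63:2230
Giant step factor: 2691^(-64) ≡ 2228 (mod 4003).
Scan 2553·2228^i mod 4003 for i = 0, 1, …:
  i=0: 2553   i=1: 3824   i=2: 1488   i=3: 780
  i=4: 538   i=5: 1767   i=6: 1927   i=7: 2140
  i=8: 347   i=9: 537   i=10: 3542   i=11: 1663
Match at i=11, j=20: k = 11·64 + 20 = 724.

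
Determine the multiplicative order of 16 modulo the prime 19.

The order of 16 must divide p − 1 = 18 = 2 · 3^2.
Divisors: 1, 2, 3, 6, 9, 18.
Check each in increasing order: 16^1 ≡ 16;  16^2 ≡ 9;  16^3 ≡ 11;  16^6 ≡ 7;  16^9 ≡ 1.
Smallest exponent giving 1 is 9.

9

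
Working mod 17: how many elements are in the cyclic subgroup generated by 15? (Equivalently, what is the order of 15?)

8

The order of 15 must divide p − 1 = 16 = 2^4.
Divisors: 1, 2, 4, 8, 16.
Check each in increasing order: 15^1 ≡ 15;  15^2 ≡ 4;  15^4 ≡ 16;  15^8 ≡ 1.
Smallest exponent giving 1 is 8.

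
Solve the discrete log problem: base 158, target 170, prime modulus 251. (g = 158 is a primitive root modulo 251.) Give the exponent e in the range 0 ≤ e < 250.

Baby-step giant-step with m = ceil(sqrt(250)) = 16.
Baby table (158^j mod 251 for j=0..15):
  0:1  1:158  2:115  3:98  4:173  5:226  6:66  7:137
  8:60  9:193  10:123  11:107  12:89  13:6  14:195  15:188
Giant step factor: 158^(-16) ≡ 108 (mod 251).
Scan 170·108^i mod 251 for i = 0, 1, …:
  i=0: 170   i=1: 37   i=2: 231   i=3: 99
  i=4: 150   i=5: 136   i=6: 130   i=7: 235
  i=8: 29   i=9: 120   i=10: 159   i=11: 104
  i=12: 188
Match at i=12, j=15: e = 12·16 + 15 = 207.

207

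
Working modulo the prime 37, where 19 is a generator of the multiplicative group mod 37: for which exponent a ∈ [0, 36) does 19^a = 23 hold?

Successive powers of 19 modulo 37:
  19^0=1  19^1=19  19^2=28  19^3=14  19^4=7  19^5=22
  19^6=11  19^7=24  19^8=12  19^9=6  19^10=3  19^11=20
  19^12=10  19^13=5  19^14=21  19^15=29  19^16=33  19^17=35
  19^18=36  19^19=18  19^20=9  19^21=23
So 19^21 ≡ 23 (mod 37), giving a = 21.

21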